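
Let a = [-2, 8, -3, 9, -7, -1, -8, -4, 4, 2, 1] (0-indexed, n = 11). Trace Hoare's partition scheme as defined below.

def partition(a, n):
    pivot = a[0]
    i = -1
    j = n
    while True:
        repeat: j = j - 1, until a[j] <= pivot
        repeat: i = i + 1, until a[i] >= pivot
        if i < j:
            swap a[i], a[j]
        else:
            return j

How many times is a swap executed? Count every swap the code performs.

pivot = a[0] = -2; i = -1, j = 11
j→7 (a[7]=-4≤-2), i→0 (a[0]=-2≥-2); i<j, swap → [-4, 8, -3, 9, -7, -1, -8, -2, 4, 2, 1]
j→6 (a[6]=-8≤-2), i→1 (a[1]=8≥-2); i<j, swap → [-4, -8, -3, 9, -7, -1, 8, -2, 4, 2, 1]
j→4 (a[4]=-7≤-2), i→3 (a[3]=9≥-2); i<j, swap → [-4, -8, -3, -7, 9, -1, 8, -2, 4, 2, 1]
j→3, i→4; i≥j, return j=3. a = [-4, -8, -3, -7, 9, -1, 8, -2, 4, 2, 1]

3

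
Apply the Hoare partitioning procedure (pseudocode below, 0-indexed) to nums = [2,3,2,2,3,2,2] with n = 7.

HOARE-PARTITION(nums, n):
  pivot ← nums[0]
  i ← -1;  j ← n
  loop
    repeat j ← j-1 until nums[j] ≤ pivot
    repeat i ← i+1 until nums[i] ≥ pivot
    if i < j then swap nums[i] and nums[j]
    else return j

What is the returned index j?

pivot=2
j stops at 6 (2), i stops at 0 (2); swap ⇒ [2,3,2,2,3,2,2]
j stops at 5 (2), i stops at 1 (3); swap ⇒ [2,2,2,2,3,3,2]
j stops at 3 (2), i stops at 2 (2); swap ⇒ [2,2,2,2,3,3,2]
j stops at 2, i stops at 3; i≥j ⇒ return 2. nums=[2,2,2,2,3,3,2]

2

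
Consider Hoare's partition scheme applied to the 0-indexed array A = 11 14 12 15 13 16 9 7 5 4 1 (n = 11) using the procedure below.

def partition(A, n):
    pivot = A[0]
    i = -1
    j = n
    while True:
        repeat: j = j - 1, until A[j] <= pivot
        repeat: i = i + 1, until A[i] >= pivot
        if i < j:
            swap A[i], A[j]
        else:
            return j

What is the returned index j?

4

pivot=11
j stops at 10 (1), i stops at 0 (11); swap ⇒ 1 14 12 15 13 16 9 7 5 4 11
j stops at 9 (4), i stops at 1 (14); swap ⇒ 1 4 12 15 13 16 9 7 5 14 11
j stops at 8 (5), i stops at 2 (12); swap ⇒ 1 4 5 15 13 16 9 7 12 14 11
j stops at 7 (7), i stops at 3 (15); swap ⇒ 1 4 5 7 13 16 9 15 12 14 11
j stops at 6 (9), i stops at 4 (13); swap ⇒ 1 4 5 7 9 16 13 15 12 14 11
j stops at 4, i stops at 5; i≥j ⇒ return 4. A=1 4 5 7 9 16 13 15 12 14 11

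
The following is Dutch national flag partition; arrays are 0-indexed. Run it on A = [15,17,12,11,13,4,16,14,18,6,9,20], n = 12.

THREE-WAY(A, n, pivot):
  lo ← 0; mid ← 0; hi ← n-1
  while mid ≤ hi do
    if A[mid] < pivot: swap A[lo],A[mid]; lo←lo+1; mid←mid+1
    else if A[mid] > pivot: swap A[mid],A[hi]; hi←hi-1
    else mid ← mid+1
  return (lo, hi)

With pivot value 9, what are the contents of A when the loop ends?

[6,4,9,13,11,16,14,18,12,17,20,15]

lo=0 mid=0 hi=11
15>9: swap(0,11), hi=10 ⇒ [20,17,12,11,13,4,16,14,18,6,9,15]
20>9: swap(0,10), hi=9 ⇒ [9,17,12,11,13,4,16,14,18,6,20,15]
9=9: mid=1
17>9: swap(1,9), hi=8 ⇒ [9,6,12,11,13,4,16,14,18,17,20,15]
6<9: swap(0,1), lo=1 mid=2 ⇒ [6,9,12,11,13,4,16,14,18,17,20,15]
12>9: swap(2,8), hi=7 ⇒ [6,9,18,11,13,4,16,14,12,17,20,15]
18>9: swap(2,7), hi=6 ⇒ [6,9,14,11,13,4,16,18,12,17,20,15]
14>9: swap(2,6), hi=5 ⇒ [6,9,16,11,13,4,14,18,12,17,20,15]
16>9: swap(2,5), hi=4 ⇒ [6,9,4,11,13,16,14,18,12,17,20,15]
4<9: swap(1,2), lo=2 mid=3 ⇒ [6,4,9,11,13,16,14,18,12,17,20,15]
11>9: swap(3,4), hi=3 ⇒ [6,4,9,13,11,16,14,18,12,17,20,15]
13>9: swap(3,3), hi=2 ⇒ [6,4,9,13,11,16,14,18,12,17,20,15]
done. lo=2 hi=2; A=[6,4,9,13,11,16,14,18,12,17,20,15]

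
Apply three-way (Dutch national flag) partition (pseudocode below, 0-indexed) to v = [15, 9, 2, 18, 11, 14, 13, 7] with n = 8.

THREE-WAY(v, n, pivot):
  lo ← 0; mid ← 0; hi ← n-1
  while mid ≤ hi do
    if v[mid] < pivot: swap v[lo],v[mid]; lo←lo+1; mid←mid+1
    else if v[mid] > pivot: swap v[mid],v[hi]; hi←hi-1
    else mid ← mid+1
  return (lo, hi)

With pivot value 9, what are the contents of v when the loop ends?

[7, 2, 9, 11, 14, 13, 18, 15]

lo=0 mid=0 hi=7
15>9: swap(0,7), hi=6 ⇒ [7, 9, 2, 18, 11, 14, 13, 15]
7<9: swap(0,0), lo=1 mid=1 ⇒ [7, 9, 2, 18, 11, 14, 13, 15]
9=9: mid=2
2<9: swap(1,2), lo=2 mid=3 ⇒ [7, 2, 9, 18, 11, 14, 13, 15]
18>9: swap(3,6), hi=5 ⇒ [7, 2, 9, 13, 11, 14, 18, 15]
13>9: swap(3,5), hi=4 ⇒ [7, 2, 9, 14, 11, 13, 18, 15]
14>9: swap(3,4), hi=3 ⇒ [7, 2, 9, 11, 14, 13, 18, 15]
11>9: swap(3,3), hi=2 ⇒ [7, 2, 9, 11, 14, 13, 18, 15]
done. lo=2 hi=2; v=[7, 2, 9, 11, 14, 13, 18, 15]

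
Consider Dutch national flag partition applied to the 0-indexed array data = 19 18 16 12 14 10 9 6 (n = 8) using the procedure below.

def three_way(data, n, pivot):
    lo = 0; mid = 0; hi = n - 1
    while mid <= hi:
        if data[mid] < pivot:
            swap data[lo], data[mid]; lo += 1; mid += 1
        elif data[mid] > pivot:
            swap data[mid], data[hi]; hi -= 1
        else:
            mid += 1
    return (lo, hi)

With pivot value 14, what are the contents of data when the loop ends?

lo=0 mid=0 hi=7
19>14: swap(0,7), hi=6 ⇒ 6 18 16 12 14 10 9 19
6<14: swap(0,0), lo=1 mid=1 ⇒ 6 18 16 12 14 10 9 19
18>14: swap(1,6), hi=5 ⇒ 6 9 16 12 14 10 18 19
9<14: swap(1,1), lo=2 mid=2 ⇒ 6 9 16 12 14 10 18 19
16>14: swap(2,5), hi=4 ⇒ 6 9 10 12 14 16 18 19
10<14: swap(2,2), lo=3 mid=3 ⇒ 6 9 10 12 14 16 18 19
12<14: swap(3,3), lo=4 mid=4 ⇒ 6 9 10 12 14 16 18 19
14=14: mid=5
done. lo=4 hi=4; data=6 9 10 12 14 16 18 19

6 9 10 12 14 16 18 19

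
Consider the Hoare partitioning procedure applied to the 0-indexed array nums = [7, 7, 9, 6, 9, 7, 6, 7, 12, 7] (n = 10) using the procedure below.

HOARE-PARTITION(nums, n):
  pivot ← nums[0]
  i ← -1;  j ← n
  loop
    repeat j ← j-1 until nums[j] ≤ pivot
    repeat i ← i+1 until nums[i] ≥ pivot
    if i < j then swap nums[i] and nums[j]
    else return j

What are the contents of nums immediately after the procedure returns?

pivot=7
j stops at 9 (7), i stops at 0 (7); swap ⇒ [7, 7, 9, 6, 9, 7, 6, 7, 12, 7]
j stops at 7 (7), i stops at 1 (7); swap ⇒ [7, 7, 9, 6, 9, 7, 6, 7, 12, 7]
j stops at 6 (6), i stops at 2 (9); swap ⇒ [7, 7, 6, 6, 9, 7, 9, 7, 12, 7]
j stops at 5 (7), i stops at 4 (9); swap ⇒ [7, 7, 6, 6, 7, 9, 9, 7, 12, 7]
j stops at 4, i stops at 5; i≥j ⇒ return 4. nums=[7, 7, 6, 6, 7, 9, 9, 7, 12, 7]

[7, 7, 6, 6, 7, 9, 9, 7, 12, 7]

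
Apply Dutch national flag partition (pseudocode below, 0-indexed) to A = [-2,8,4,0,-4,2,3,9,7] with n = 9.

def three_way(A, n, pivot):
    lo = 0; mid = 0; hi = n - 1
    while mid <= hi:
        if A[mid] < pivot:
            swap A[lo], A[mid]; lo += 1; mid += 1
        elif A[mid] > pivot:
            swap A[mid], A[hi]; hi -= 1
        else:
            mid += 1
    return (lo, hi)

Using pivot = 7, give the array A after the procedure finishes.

lo=0 mid=0 hi=8
-2<7: swap(0,0), lo=1 mid=1 ⇒ [-2,8,4,0,-4,2,3,9,7]
8>7: swap(1,8), hi=7 ⇒ [-2,7,4,0,-4,2,3,9,8]
7=7: mid=2
4<7: swap(1,2), lo=2 mid=3 ⇒ [-2,4,7,0,-4,2,3,9,8]
0<7: swap(2,3), lo=3 mid=4 ⇒ [-2,4,0,7,-4,2,3,9,8]
-4<7: swap(3,4), lo=4 mid=5 ⇒ [-2,4,0,-4,7,2,3,9,8]
2<7: swap(4,5), lo=5 mid=6 ⇒ [-2,4,0,-4,2,7,3,9,8]
3<7: swap(5,6), lo=6 mid=7 ⇒ [-2,4,0,-4,2,3,7,9,8]
9>7: swap(7,7), hi=6 ⇒ [-2,4,0,-4,2,3,7,9,8]
done. lo=6 hi=6; A=[-2,4,0,-4,2,3,7,9,8]

[-2,4,0,-4,2,3,7,9,8]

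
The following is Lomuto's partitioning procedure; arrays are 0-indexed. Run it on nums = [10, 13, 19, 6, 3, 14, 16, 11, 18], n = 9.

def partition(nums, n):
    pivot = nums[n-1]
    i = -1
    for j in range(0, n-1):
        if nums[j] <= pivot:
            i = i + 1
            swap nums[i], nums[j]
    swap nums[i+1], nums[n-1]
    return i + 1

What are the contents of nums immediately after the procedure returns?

pivot = nums[8] = 18; i = -1
j=0: nums[0]=10 ≤ 18 → i=0, swap nums[0],nums[0] (no change) → [10, 13, 19, 6, 3, 14, 16, 11, 18]
j=1: nums[1]=13 ≤ 18 → i=1, swap nums[1],nums[1] (no change) → [10, 13, 19, 6, 3, 14, 16, 11, 18]
j=2: nums[2]=19 > 18 → no swap
j=3: nums[3]=6 ≤ 18 → i=2, swap nums[2],nums[3] → [10, 13, 6, 19, 3, 14, 16, 11, 18]
j=4: nums[4]=3 ≤ 18 → i=3, swap nums[3],nums[4] → [10, 13, 6, 3, 19, 14, 16, 11, 18]
j=5: nums[5]=14 ≤ 18 → i=4, swap nums[4],nums[5] → [10, 13, 6, 3, 14, 19, 16, 11, 18]
j=6: nums[6]=16 ≤ 18 → i=5, swap nums[5],nums[6] → [10, 13, 6, 3, 14, 16, 19, 11, 18]
j=7: nums[7]=11 ≤ 18 → i=6, swap nums[6],nums[7] → [10, 13, 6, 3, 14, 16, 11, 19, 18]
final swap nums[7],nums[8] → [10, 13, 6, 3, 14, 16, 11, 18, 19]; return 7

[10, 13, 6, 3, 14, 16, 11, 18, 19]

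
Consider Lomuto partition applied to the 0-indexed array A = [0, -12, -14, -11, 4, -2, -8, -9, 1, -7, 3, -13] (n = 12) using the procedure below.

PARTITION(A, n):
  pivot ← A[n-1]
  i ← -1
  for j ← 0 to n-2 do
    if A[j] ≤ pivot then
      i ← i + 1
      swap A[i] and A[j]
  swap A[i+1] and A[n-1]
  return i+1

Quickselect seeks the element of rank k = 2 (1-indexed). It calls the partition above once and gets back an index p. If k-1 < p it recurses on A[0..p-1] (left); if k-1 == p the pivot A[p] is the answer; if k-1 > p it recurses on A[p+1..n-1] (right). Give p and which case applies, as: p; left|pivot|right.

1; pivot

pivot = A[11] = -13; i = -1
j=0: A[0]=0 > -13 → no swap
j=1: A[1]=-12 > -13 → no swap
j=2: A[2]=-14 ≤ -13 → i=0, swap A[0],A[2] → [-14, -12, 0, -11, 4, -2, -8, -9, 1, -7, 3, -13]
j=3: A[3]=-11 > -13 → no swap
j=4: A[4]=4 > -13 → no swap
j=5: A[5]=-2 > -13 → no swap
j=6: A[6]=-8 > -13 → no swap
j=7: A[7]=-9 > -13 → no swap
j=8: A[8]=1 > -13 → no swap
j=9: A[9]=-7 > -13 → no swap
j=10: A[10]=3 > -13 → no swap
final swap A[1],A[11] → [-14, -13, 0, -11, 4, -2, -8, -9, 1, -7, 3, -12]; return 1
p = 1; k-1 = 1 == 1 ⇒ pivot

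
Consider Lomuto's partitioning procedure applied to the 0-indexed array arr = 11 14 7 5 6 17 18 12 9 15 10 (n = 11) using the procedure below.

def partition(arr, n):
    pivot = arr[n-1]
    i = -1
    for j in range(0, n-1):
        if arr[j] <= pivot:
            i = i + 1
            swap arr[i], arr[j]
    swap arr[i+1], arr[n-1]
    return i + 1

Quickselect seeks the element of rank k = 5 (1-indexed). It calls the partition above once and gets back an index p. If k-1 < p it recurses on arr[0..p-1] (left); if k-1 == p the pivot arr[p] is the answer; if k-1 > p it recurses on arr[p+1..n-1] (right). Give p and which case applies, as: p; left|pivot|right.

4; pivot

pivot = arr[10] = 10; i = -1
j=0: arr[0]=11 > 10 → no swap
j=1: arr[1]=14 > 10 → no swap
j=2: arr[2]=7 ≤ 10 → i=0, swap arr[0],arr[2] → 7 14 11 5 6 17 18 12 9 15 10
j=3: arr[3]=5 ≤ 10 → i=1, swap arr[1],arr[3] → 7 5 11 14 6 17 18 12 9 15 10
j=4: arr[4]=6 ≤ 10 → i=2, swap arr[2],arr[4] → 7 5 6 14 11 17 18 12 9 15 10
j=5: arr[5]=17 > 10 → no swap
j=6: arr[6]=18 > 10 → no swap
j=7: arr[7]=12 > 10 → no swap
j=8: arr[8]=9 ≤ 10 → i=3, swap arr[3],arr[8] → 7 5 6 9 11 17 18 12 14 15 10
j=9: arr[9]=15 > 10 → no swap
final swap arr[4],arr[10] → 7 5 6 9 10 17 18 12 14 15 11; return 4
p = 4; k-1 = 4 == 4 ⇒ pivot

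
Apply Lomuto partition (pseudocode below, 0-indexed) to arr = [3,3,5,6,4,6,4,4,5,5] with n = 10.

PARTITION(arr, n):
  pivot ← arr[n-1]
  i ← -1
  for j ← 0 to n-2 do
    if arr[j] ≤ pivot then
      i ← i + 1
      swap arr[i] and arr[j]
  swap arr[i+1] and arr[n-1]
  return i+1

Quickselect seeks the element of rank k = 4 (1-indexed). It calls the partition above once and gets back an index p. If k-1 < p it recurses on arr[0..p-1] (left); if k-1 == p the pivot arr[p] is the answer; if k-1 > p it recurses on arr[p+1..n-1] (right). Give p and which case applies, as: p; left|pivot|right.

7; left

pivot = arr[9] = 5; i = -1
j=0: arr[0]=3 ≤ 5 → i=0, swap arr[0],arr[0] (no change) → [3,3,5,6,4,6,4,4,5,5]
j=1: arr[1]=3 ≤ 5 → i=1, swap arr[1],arr[1] (no change) → [3,3,5,6,4,6,4,4,5,5]
j=2: arr[2]=5 ≤ 5 → i=2, swap arr[2],arr[2] (no change) → [3,3,5,6,4,6,4,4,5,5]
j=3: arr[3]=6 > 5 → no swap
j=4: arr[4]=4 ≤ 5 → i=3, swap arr[3],arr[4] → [3,3,5,4,6,6,4,4,5,5]
j=5: arr[5]=6 > 5 → no swap
j=6: arr[6]=4 ≤ 5 → i=4, swap arr[4],arr[6] → [3,3,5,4,4,6,6,4,5,5]
j=7: arr[7]=4 ≤ 5 → i=5, swap arr[5],arr[7] → [3,3,5,4,4,4,6,6,5,5]
j=8: arr[8]=5 ≤ 5 → i=6, swap arr[6],arr[8] → [3,3,5,4,4,4,5,6,6,5]
final swap arr[7],arr[9] → [3,3,5,4,4,4,5,5,6,6]; return 7
p = 7; k-1 = 3 < 7 ⇒ left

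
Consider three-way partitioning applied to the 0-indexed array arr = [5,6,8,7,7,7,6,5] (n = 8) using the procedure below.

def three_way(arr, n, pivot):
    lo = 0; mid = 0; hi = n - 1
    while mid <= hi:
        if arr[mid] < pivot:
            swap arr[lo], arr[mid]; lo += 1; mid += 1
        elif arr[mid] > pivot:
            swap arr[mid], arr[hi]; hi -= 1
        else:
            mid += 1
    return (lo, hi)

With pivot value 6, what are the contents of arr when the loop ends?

[5,5,6,6,7,7,7,8]

pivot = 6; lo=0, mid=0, hi=7
arr[mid]=5<6: swap arr[0],arr[0]; lo=1,mid=1 → [5,6,8,7,7,7,6,5]
arr[mid]=6=6: mid=2
arr[mid]=8>6: swap arr[2],arr[7]; hi=6 → [5,6,5,7,7,7,6,8]
arr[mid]=5<6: swap arr[1],arr[2]; lo=2,mid=3 → [5,5,6,7,7,7,6,8]
arr[mid]=7>6: swap arr[3],arr[6]; hi=5 → [5,5,6,6,7,7,7,8]
arr[mid]=6=6: mid=4
arr[mid]=7>6: swap arr[4],arr[5]; hi=4 → [5,5,6,6,7,7,7,8]
arr[mid]=7>6: swap arr[4],arr[4]; hi=3 → [5,5,6,6,7,7,7,8]
end: lo=2, hi=3; arr = [5,5,6,6,7,7,7,8]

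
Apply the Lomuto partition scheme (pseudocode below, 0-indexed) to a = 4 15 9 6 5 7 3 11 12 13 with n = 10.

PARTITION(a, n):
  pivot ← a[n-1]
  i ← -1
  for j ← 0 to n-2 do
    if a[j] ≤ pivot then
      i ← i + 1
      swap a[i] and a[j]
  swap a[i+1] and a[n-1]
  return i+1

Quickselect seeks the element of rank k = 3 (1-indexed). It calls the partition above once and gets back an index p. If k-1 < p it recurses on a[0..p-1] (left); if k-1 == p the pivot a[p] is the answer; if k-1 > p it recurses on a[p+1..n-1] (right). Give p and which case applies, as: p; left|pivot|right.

pivot=13, i=-1
j=0: 4≤13, i=0, swap(0,0) ⇒ 4 15 9 6 5 7 3 11 12 13
j=1: 15>13, skip
j=2: 9≤13, i=1, swap(1,2) ⇒ 4 9 15 6 5 7 3 11 12 13
j=3: 6≤13, i=2, swap(2,3) ⇒ 4 9 6 15 5 7 3 11 12 13
j=4: 5≤13, i=3, swap(3,4) ⇒ 4 9 6 5 15 7 3 11 12 13
j=5: 7≤13, i=4, swap(4,5) ⇒ 4 9 6 5 7 15 3 11 12 13
j=6: 3≤13, i=5, swap(5,6) ⇒ 4 9 6 5 7 3 15 11 12 13
j=7: 11≤13, i=6, swap(6,7) ⇒ 4 9 6 5 7 3 11 15 12 13
j=8: 12≤13, i=7, swap(7,8) ⇒ 4 9 6 5 7 3 11 12 15 13
swap(8,9) ⇒ 4 9 6 5 7 3 11 12 13 15; return 8
p = 8; k-1 = 2 < 8 ⇒ left

8; left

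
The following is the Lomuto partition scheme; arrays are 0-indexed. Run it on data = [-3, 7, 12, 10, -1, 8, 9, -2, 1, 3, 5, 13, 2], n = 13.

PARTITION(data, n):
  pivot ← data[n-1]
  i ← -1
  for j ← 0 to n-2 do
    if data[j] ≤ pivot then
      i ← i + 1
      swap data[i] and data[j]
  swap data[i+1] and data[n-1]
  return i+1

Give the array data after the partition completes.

pivot = data[12] = 2; i = -1
j=0: data[0]=-3 ≤ 2 → i=0, swap data[0],data[0] (no change) → [-3, 7, 12, 10, -1, 8, 9, -2, 1, 3, 5, 13, 2]
j=1: data[1]=7 > 2 → no swap
j=2: data[2]=12 > 2 → no swap
j=3: data[3]=10 > 2 → no swap
j=4: data[4]=-1 ≤ 2 → i=1, swap data[1],data[4] → [-3, -1, 12, 10, 7, 8, 9, -2, 1, 3, 5, 13, 2]
j=5: data[5]=8 > 2 → no swap
j=6: data[6]=9 > 2 → no swap
j=7: data[7]=-2 ≤ 2 → i=2, swap data[2],data[7] → [-3, -1, -2, 10, 7, 8, 9, 12, 1, 3, 5, 13, 2]
j=8: data[8]=1 ≤ 2 → i=3, swap data[3],data[8] → [-3, -1, -2, 1, 7, 8, 9, 12, 10, 3, 5, 13, 2]
j=9: data[9]=3 > 2 → no swap
j=10: data[10]=5 > 2 → no swap
j=11: data[11]=13 > 2 → no swap
final swap data[4],data[12] → [-3, -1, -2, 1, 2, 8, 9, 12, 10, 3, 5, 13, 7]; return 4

[-3, -1, -2, 1, 2, 8, 9, 12, 10, 3, 5, 13, 7]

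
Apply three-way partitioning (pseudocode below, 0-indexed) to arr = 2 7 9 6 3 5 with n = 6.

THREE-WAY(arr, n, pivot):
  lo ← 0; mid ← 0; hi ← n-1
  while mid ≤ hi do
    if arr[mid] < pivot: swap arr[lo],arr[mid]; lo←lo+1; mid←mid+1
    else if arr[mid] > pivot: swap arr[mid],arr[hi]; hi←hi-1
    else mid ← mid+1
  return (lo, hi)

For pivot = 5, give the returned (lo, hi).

lo=0 mid=0 hi=5
2<5: swap(0,0), lo=1 mid=1 ⇒ 2 7 9 6 3 5
7>5: swap(1,5), hi=4 ⇒ 2 5 9 6 3 7
5=5: mid=2
9>5: swap(2,4), hi=3 ⇒ 2 5 3 6 9 7
3<5: swap(1,2), lo=2 mid=3 ⇒ 2 3 5 6 9 7
6>5: swap(3,3), hi=2 ⇒ 2 3 5 6 9 7
done. lo=2 hi=2; arr=2 3 5 6 9 7

(2, 2)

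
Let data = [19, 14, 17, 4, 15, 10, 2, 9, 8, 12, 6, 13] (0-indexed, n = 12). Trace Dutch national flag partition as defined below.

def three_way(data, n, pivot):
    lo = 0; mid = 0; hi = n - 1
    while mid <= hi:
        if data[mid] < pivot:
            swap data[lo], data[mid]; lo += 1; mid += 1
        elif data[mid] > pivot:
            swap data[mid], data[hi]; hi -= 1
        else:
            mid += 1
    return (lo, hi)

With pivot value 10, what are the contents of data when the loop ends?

pivot = 10; lo=0, mid=0, hi=11
data[mid]=19>10: swap data[0],data[11]; hi=10 → [13, 14, 17, 4, 15, 10, 2, 9, 8, 12, 6, 19]
data[mid]=13>10: swap data[0],data[10]; hi=9 → [6, 14, 17, 4, 15, 10, 2, 9, 8, 12, 13, 19]
data[mid]=6<10: swap data[0],data[0]; lo=1,mid=1 → [6, 14, 17, 4, 15, 10, 2, 9, 8, 12, 13, 19]
data[mid]=14>10: swap data[1],data[9]; hi=8 → [6, 12, 17, 4, 15, 10, 2, 9, 8, 14, 13, 19]
data[mid]=12>10: swap data[1],data[8]; hi=7 → [6, 8, 17, 4, 15, 10, 2, 9, 12, 14, 13, 19]
data[mid]=8<10: swap data[1],data[1]; lo=2,mid=2 → [6, 8, 17, 4, 15, 10, 2, 9, 12, 14, 13, 19]
data[mid]=17>10: swap data[2],data[7]; hi=6 → [6, 8, 9, 4, 15, 10, 2, 17, 12, 14, 13, 19]
data[mid]=9<10: swap data[2],data[2]; lo=3,mid=3 → [6, 8, 9, 4, 15, 10, 2, 17, 12, 14, 13, 19]
data[mid]=4<10: swap data[3],data[3]; lo=4,mid=4 → [6, 8, 9, 4, 15, 10, 2, 17, 12, 14, 13, 19]
data[mid]=15>10: swap data[4],data[6]; hi=5 → [6, 8, 9, 4, 2, 10, 15, 17, 12, 14, 13, 19]
data[mid]=2<10: swap data[4],data[4]; lo=5,mid=5 → [6, 8, 9, 4, 2, 10, 15, 17, 12, 14, 13, 19]
data[mid]=10=10: mid=6
end: lo=5, hi=5; data = [6, 8, 9, 4, 2, 10, 15, 17, 12, 14, 13, 19]

[6, 8, 9, 4, 2, 10, 15, 17, 12, 14, 13, 19]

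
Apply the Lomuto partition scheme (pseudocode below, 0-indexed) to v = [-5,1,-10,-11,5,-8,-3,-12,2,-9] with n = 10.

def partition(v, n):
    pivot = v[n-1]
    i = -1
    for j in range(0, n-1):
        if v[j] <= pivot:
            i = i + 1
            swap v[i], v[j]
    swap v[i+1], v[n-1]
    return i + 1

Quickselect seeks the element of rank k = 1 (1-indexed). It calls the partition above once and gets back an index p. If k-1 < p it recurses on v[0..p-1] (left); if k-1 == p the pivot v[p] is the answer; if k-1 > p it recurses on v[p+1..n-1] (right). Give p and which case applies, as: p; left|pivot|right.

3; left

pivot=-9, i=-1
j=0: -5>-9, skip
j=1: 1>-9, skip
j=2: -10≤-9, i=0, swap(0,2) ⇒ [-10,1,-5,-11,5,-8,-3,-12,2,-9]
j=3: -11≤-9, i=1, swap(1,3) ⇒ [-10,-11,-5,1,5,-8,-3,-12,2,-9]
j=4: 5>-9, skip
j=5: -8>-9, skip
j=6: -3>-9, skip
j=7: -12≤-9, i=2, swap(2,7) ⇒ [-10,-11,-12,1,5,-8,-3,-5,2,-9]
j=8: 2>-9, skip
swap(3,9) ⇒ [-10,-11,-12,-9,5,-8,-3,-5,2,1]; return 3
p = 3; k-1 = 0 < 3 ⇒ left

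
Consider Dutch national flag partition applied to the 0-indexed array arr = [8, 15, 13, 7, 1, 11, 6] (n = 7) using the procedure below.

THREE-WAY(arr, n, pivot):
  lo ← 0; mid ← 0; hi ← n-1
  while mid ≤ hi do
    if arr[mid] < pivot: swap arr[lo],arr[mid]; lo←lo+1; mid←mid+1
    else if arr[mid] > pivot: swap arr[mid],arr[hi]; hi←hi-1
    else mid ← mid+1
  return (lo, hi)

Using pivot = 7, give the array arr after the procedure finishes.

[6, 1, 7, 13, 11, 15, 8]

lo=0 mid=0 hi=6
8>7: swap(0,6), hi=5 ⇒ [6, 15, 13, 7, 1, 11, 8]
6<7: swap(0,0), lo=1 mid=1 ⇒ [6, 15, 13, 7, 1, 11, 8]
15>7: swap(1,5), hi=4 ⇒ [6, 11, 13, 7, 1, 15, 8]
11>7: swap(1,4), hi=3 ⇒ [6, 1, 13, 7, 11, 15, 8]
1<7: swap(1,1), lo=2 mid=2 ⇒ [6, 1, 13, 7, 11, 15, 8]
13>7: swap(2,3), hi=2 ⇒ [6, 1, 7, 13, 11, 15, 8]
7=7: mid=3
done. lo=2 hi=2; arr=[6, 1, 7, 13, 11, 15, 8]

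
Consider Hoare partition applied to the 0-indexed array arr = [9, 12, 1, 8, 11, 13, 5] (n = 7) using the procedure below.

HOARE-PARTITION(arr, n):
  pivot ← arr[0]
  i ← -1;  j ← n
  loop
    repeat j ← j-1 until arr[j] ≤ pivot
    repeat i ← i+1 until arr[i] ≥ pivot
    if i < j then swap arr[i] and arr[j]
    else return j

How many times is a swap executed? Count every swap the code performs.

2

pivot=9
j stops at 6 (5), i stops at 0 (9); swap ⇒ [5, 12, 1, 8, 11, 13, 9]
j stops at 3 (8), i stops at 1 (12); swap ⇒ [5, 8, 1, 12, 11, 13, 9]
j stops at 2, i stops at 3; i≥j ⇒ return 2. arr=[5, 8, 1, 12, 11, 13, 9]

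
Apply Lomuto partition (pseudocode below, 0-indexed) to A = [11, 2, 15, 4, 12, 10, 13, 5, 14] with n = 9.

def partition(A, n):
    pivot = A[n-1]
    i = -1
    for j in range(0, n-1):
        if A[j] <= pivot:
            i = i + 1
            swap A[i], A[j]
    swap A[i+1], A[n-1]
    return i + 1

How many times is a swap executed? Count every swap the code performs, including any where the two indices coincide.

8

pivot = A[8] = 14; i = -1
j=0: A[0]=11 ≤ 14 → i=0, swap A[0],A[0] (no change) → [11, 2, 15, 4, 12, 10, 13, 5, 14]
j=1: A[1]=2 ≤ 14 → i=1, swap A[1],A[1] (no change) → [11, 2, 15, 4, 12, 10, 13, 5, 14]
j=2: A[2]=15 > 14 → no swap
j=3: A[3]=4 ≤ 14 → i=2, swap A[2],A[3] → [11, 2, 4, 15, 12, 10, 13, 5, 14]
j=4: A[4]=12 ≤ 14 → i=3, swap A[3],A[4] → [11, 2, 4, 12, 15, 10, 13, 5, 14]
j=5: A[5]=10 ≤ 14 → i=4, swap A[4],A[5] → [11, 2, 4, 12, 10, 15, 13, 5, 14]
j=6: A[6]=13 ≤ 14 → i=5, swap A[5],A[6] → [11, 2, 4, 12, 10, 13, 15, 5, 14]
j=7: A[7]=5 ≤ 14 → i=6, swap A[6],A[7] → [11, 2, 4, 12, 10, 13, 5, 15, 14]
final swap A[7],A[8] → [11, 2, 4, 12, 10, 13, 5, 14, 15]; return 7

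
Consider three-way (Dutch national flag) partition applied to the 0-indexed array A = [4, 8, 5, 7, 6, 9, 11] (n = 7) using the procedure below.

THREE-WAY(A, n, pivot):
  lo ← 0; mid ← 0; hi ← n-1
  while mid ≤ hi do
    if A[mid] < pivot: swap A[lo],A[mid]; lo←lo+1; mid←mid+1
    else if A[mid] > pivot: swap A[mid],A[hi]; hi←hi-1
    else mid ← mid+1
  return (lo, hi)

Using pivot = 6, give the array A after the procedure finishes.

lo=0 mid=0 hi=6
4<6: swap(0,0), lo=1 mid=1 ⇒ [4, 8, 5, 7, 6, 9, 11]
8>6: swap(1,6), hi=5 ⇒ [4, 11, 5, 7, 6, 9, 8]
11>6: swap(1,5), hi=4 ⇒ [4, 9, 5, 7, 6, 11, 8]
9>6: swap(1,4), hi=3 ⇒ [4, 6, 5, 7, 9, 11, 8]
6=6: mid=2
5<6: swap(1,2), lo=2 mid=3 ⇒ [4, 5, 6, 7, 9, 11, 8]
7>6: swap(3,3), hi=2 ⇒ [4, 5, 6, 7, 9, 11, 8]
done. lo=2 hi=2; A=[4, 5, 6, 7, 9, 11, 8]

[4, 5, 6, 7, 9, 11, 8]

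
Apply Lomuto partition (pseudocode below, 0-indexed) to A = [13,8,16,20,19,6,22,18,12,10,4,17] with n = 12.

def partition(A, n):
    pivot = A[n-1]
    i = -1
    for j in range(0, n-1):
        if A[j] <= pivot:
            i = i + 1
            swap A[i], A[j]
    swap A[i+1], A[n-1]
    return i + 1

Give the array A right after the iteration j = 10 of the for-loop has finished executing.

pivot = A[11] = 17; i = -1
j=0: A[0]=13 ≤ 17 → i=0, swap A[0],A[0] (no change) → [13,8,16,20,19,6,22,18,12,10,4,17]
j=1: A[1]=8 ≤ 17 → i=1, swap A[1],A[1] (no change) → [13,8,16,20,19,6,22,18,12,10,4,17]
j=2: A[2]=16 ≤ 17 → i=2, swap A[2],A[2] (no change) → [13,8,16,20,19,6,22,18,12,10,4,17]
j=3: A[3]=20 > 17 → no swap
j=4: A[4]=19 > 17 → no swap
j=5: A[5]=6 ≤ 17 → i=3, swap A[3],A[5] → [13,8,16,6,19,20,22,18,12,10,4,17]
j=6: A[6]=22 > 17 → no swap
j=7: A[7]=18 > 17 → no swap
j=8: A[8]=12 ≤ 17 → i=4, swap A[4],A[8] → [13,8,16,6,12,20,22,18,19,10,4,17]
j=9: A[9]=10 ≤ 17 → i=5, swap A[5],A[9] → [13,8,16,6,12,10,22,18,19,20,4,17]
j=10: A[10]=4 ≤ 17 → i=6, swap A[6],A[10] → [13,8,16,6,12,10,4,18,19,20,22,17]
(after j=10) A = [13,8,16,6,12,10,4,18,19,20,22,17]

[13,8,16,6,12,10,4,18,19,20,22,17]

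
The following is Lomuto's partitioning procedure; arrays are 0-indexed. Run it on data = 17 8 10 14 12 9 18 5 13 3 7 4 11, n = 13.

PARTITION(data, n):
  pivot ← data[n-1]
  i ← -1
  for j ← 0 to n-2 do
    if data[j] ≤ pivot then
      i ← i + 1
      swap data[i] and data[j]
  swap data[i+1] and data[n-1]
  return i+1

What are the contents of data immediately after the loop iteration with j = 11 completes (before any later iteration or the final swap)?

pivot=11, i=-1
j=0: 17>11, skip
j=1: 8≤11, i=0, swap(0,1) ⇒ 8 17 10 14 12 9 18 5 13 3 7 4 11
j=2: 10≤11, i=1, swap(1,2) ⇒ 8 10 17 14 12 9 18 5 13 3 7 4 11
j=3: 14>11, skip
j=4: 12>11, skip
j=5: 9≤11, i=2, swap(2,5) ⇒ 8 10 9 14 12 17 18 5 13 3 7 4 11
j=6: 18>11, skip
j=7: 5≤11, i=3, swap(3,7) ⇒ 8 10 9 5 12 17 18 14 13 3 7 4 11
j=8: 13>11, skip
j=9: 3≤11, i=4, swap(4,9) ⇒ 8 10 9 5 3 17 18 14 13 12 7 4 11
j=10: 7≤11, i=5, swap(5,10) ⇒ 8 10 9 5 3 7 18 14 13 12 17 4 11
j=11: 4≤11, i=6, swap(6,11) ⇒ 8 10 9 5 3 7 4 14 13 12 17 18 11
(after j=11) data = 8 10 9 5 3 7 4 14 13 12 17 18 11

8 10 9 5 3 7 4 14 13 12 17 18 11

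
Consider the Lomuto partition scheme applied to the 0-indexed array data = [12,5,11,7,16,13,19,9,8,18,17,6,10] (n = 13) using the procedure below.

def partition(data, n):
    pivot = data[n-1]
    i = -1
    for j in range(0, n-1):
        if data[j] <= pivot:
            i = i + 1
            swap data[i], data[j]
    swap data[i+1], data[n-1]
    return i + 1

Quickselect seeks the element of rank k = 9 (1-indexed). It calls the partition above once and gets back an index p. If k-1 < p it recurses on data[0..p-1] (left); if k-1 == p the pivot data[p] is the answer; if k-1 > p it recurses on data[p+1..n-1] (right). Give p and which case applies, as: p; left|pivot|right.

5; right

pivot = data[12] = 10; i = -1
j=0: data[0]=12 > 10 → no swap
j=1: data[1]=5 ≤ 10 → i=0, swap data[0],data[1] → [5,12,11,7,16,13,19,9,8,18,17,6,10]
j=2: data[2]=11 > 10 → no swap
j=3: data[3]=7 ≤ 10 → i=1, swap data[1],data[3] → [5,7,11,12,16,13,19,9,8,18,17,6,10]
j=4: data[4]=16 > 10 → no swap
j=5: data[5]=13 > 10 → no swap
j=6: data[6]=19 > 10 → no swap
j=7: data[7]=9 ≤ 10 → i=2, swap data[2],data[7] → [5,7,9,12,16,13,19,11,8,18,17,6,10]
j=8: data[8]=8 ≤ 10 → i=3, swap data[3],data[8] → [5,7,9,8,16,13,19,11,12,18,17,6,10]
j=9: data[9]=18 > 10 → no swap
j=10: data[10]=17 > 10 → no swap
j=11: data[11]=6 ≤ 10 → i=4, swap data[4],data[11] → [5,7,9,8,6,13,19,11,12,18,17,16,10]
final swap data[5],data[12] → [5,7,9,8,6,10,19,11,12,18,17,16,13]; return 5
p = 5; k-1 = 8 > 5 ⇒ right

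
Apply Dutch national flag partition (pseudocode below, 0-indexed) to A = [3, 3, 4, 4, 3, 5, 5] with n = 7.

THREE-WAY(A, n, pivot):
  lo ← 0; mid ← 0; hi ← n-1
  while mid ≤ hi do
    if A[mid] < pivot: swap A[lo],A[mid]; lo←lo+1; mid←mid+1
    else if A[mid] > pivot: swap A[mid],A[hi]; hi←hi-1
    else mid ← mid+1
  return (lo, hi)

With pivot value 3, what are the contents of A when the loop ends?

[3, 3, 3, 4, 5, 5, 4]

lo=0 mid=0 hi=6
3=3: mid=1
3=3: mid=2
4>3: swap(2,6), hi=5 ⇒ [3, 3, 5, 4, 3, 5, 4]
5>3: swap(2,5), hi=4 ⇒ [3, 3, 5, 4, 3, 5, 4]
5>3: swap(2,4), hi=3 ⇒ [3, 3, 3, 4, 5, 5, 4]
3=3: mid=3
4>3: swap(3,3), hi=2 ⇒ [3, 3, 3, 4, 5, 5, 4]
done. lo=0 hi=2; A=[3, 3, 3, 4, 5, 5, 4]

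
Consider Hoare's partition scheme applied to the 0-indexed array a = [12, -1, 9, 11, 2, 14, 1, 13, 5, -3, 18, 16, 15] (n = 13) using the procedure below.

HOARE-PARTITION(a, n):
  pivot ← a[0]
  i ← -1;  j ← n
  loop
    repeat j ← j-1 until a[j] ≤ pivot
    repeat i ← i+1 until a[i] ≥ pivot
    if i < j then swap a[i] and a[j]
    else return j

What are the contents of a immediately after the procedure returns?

[-3, -1, 9, 11, 2, 5, 1, 13, 14, 12, 18, 16, 15]

pivot = a[0] = 12; i = -1, j = 13
j→9 (a[9]=-3≤12), i→0 (a[0]=12≥12); i<j, swap → [-3, -1, 9, 11, 2, 14, 1, 13, 5, 12, 18, 16, 15]
j→8 (a[8]=5≤12), i→5 (a[5]=14≥12); i<j, swap → [-3, -1, 9, 11, 2, 5, 1, 13, 14, 12, 18, 16, 15]
j→6, i→7; i≥j, return j=6. a = [-3, -1, 9, 11, 2, 5, 1, 13, 14, 12, 18, 16, 15]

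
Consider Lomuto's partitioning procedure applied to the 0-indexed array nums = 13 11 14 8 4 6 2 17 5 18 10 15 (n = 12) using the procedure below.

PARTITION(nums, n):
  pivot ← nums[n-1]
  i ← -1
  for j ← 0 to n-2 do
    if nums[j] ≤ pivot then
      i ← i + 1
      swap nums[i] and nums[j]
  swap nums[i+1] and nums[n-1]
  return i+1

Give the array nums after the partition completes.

pivot=15, i=-1
j=0: 13≤15, i=0, swap(0,0) ⇒ 13 11 14 8 4 6 2 17 5 18 10 15
j=1: 11≤15, i=1, swap(1,1) ⇒ 13 11 14 8 4 6 2 17 5 18 10 15
j=2: 14≤15, i=2, swap(2,2) ⇒ 13 11 14 8 4 6 2 17 5 18 10 15
j=3: 8≤15, i=3, swap(3,3) ⇒ 13 11 14 8 4 6 2 17 5 18 10 15
j=4: 4≤15, i=4, swap(4,4) ⇒ 13 11 14 8 4 6 2 17 5 18 10 15
j=5: 6≤15, i=5, swap(5,5) ⇒ 13 11 14 8 4 6 2 17 5 18 10 15
j=6: 2≤15, i=6, swap(6,6) ⇒ 13 11 14 8 4 6 2 17 5 18 10 15
j=7: 17>15, skip
j=8: 5≤15, i=7, swap(7,8) ⇒ 13 11 14 8 4 6 2 5 17 18 10 15
j=9: 18>15, skip
j=10: 10≤15, i=8, swap(8,10) ⇒ 13 11 14 8 4 6 2 5 10 18 17 15
swap(9,11) ⇒ 13 11 14 8 4 6 2 5 10 15 17 18; return 9

13 11 14 8 4 6 2 5 10 15 17 18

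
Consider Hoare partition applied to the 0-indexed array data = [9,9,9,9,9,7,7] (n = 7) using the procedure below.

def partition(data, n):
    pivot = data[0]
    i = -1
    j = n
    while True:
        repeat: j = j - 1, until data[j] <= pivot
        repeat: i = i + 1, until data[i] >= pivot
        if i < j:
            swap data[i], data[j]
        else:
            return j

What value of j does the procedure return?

3

pivot = data[0] = 9; i = -1, j = 7
j→6 (data[6]=7≤9), i→0 (data[0]=9≥9); i<j, swap → [7,9,9,9,9,7,9]
j→5 (data[5]=7≤9), i→1 (data[1]=9≥9); i<j, swap → [7,7,9,9,9,9,9]
j→4 (data[4]=9≤9), i→2 (data[2]=9≥9); i<j, swap → [7,7,9,9,9,9,9]
j→3, i→3; i≥j, return j=3. data = [7,7,9,9,9,9,9]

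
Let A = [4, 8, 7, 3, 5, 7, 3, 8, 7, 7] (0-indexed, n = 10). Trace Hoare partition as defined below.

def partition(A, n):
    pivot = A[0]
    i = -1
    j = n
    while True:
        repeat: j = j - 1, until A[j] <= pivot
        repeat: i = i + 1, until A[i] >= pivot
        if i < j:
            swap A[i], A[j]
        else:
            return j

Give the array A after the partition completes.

[3, 3, 7, 8, 5, 7, 4, 8, 7, 7]

pivot=4
j stops at 6 (3), i stops at 0 (4); swap ⇒ [3, 8, 7, 3, 5, 7, 4, 8, 7, 7]
j stops at 3 (3), i stops at 1 (8); swap ⇒ [3, 3, 7, 8, 5, 7, 4, 8, 7, 7]
j stops at 1, i stops at 2; i≥j ⇒ return 1. A=[3, 3, 7, 8, 5, 7, 4, 8, 7, 7]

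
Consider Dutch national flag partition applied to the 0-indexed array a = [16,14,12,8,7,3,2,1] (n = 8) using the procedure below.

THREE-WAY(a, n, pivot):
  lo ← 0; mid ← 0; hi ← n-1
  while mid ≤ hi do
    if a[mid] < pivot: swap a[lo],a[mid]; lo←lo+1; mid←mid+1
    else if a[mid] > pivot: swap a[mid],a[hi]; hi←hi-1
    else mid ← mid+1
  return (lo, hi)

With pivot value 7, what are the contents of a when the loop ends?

[1,2,3,7,8,12,14,16]

pivot = 7; lo=0, mid=0, hi=7
a[mid]=16>7: swap a[0],a[7]; hi=6 → [1,14,12,8,7,3,2,16]
a[mid]=1<7: swap a[0],a[0]; lo=1,mid=1 → [1,14,12,8,7,3,2,16]
a[mid]=14>7: swap a[1],a[6]; hi=5 → [1,2,12,8,7,3,14,16]
a[mid]=2<7: swap a[1],a[1]; lo=2,mid=2 → [1,2,12,8,7,3,14,16]
a[mid]=12>7: swap a[2],a[5]; hi=4 → [1,2,3,8,7,12,14,16]
a[mid]=3<7: swap a[2],a[2]; lo=3,mid=3 → [1,2,3,8,7,12,14,16]
a[mid]=8>7: swap a[3],a[4]; hi=3 → [1,2,3,7,8,12,14,16]
a[mid]=7=7: mid=4
end: lo=3, hi=3; a = [1,2,3,7,8,12,14,16]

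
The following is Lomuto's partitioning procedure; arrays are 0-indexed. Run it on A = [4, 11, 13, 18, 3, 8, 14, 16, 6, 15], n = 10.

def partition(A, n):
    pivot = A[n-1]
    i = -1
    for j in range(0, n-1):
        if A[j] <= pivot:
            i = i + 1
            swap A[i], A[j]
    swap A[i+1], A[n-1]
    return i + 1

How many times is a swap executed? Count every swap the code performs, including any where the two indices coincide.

8

pivot = A[9] = 15; i = -1
j=0: A[0]=4 ≤ 15 → i=0, swap A[0],A[0] (no change) → [4, 11, 13, 18, 3, 8, 14, 16, 6, 15]
j=1: A[1]=11 ≤ 15 → i=1, swap A[1],A[1] (no change) → [4, 11, 13, 18, 3, 8, 14, 16, 6, 15]
j=2: A[2]=13 ≤ 15 → i=2, swap A[2],A[2] (no change) → [4, 11, 13, 18, 3, 8, 14, 16, 6, 15]
j=3: A[3]=18 > 15 → no swap
j=4: A[4]=3 ≤ 15 → i=3, swap A[3],A[4] → [4, 11, 13, 3, 18, 8, 14, 16, 6, 15]
j=5: A[5]=8 ≤ 15 → i=4, swap A[4],A[5] → [4, 11, 13, 3, 8, 18, 14, 16, 6, 15]
j=6: A[6]=14 ≤ 15 → i=5, swap A[5],A[6] → [4, 11, 13, 3, 8, 14, 18, 16, 6, 15]
j=7: A[7]=16 > 15 → no swap
j=8: A[8]=6 ≤ 15 → i=6, swap A[6],A[8] → [4, 11, 13, 3, 8, 14, 6, 16, 18, 15]
final swap A[7],A[9] → [4, 11, 13, 3, 8, 14, 6, 15, 18, 16]; return 7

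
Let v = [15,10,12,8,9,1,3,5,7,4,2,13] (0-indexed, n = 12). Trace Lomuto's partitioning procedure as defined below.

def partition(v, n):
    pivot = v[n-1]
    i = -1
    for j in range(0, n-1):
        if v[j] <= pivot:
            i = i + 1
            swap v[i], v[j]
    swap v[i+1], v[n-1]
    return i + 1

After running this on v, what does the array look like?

[10,12,8,9,1,3,5,7,4,2,13,15]

pivot = v[11] = 13; i = -1
j=0: v[0]=15 > 13 → no swap
j=1: v[1]=10 ≤ 13 → i=0, swap v[0],v[1] → [10,15,12,8,9,1,3,5,7,4,2,13]
j=2: v[2]=12 ≤ 13 → i=1, swap v[1],v[2] → [10,12,15,8,9,1,3,5,7,4,2,13]
j=3: v[3]=8 ≤ 13 → i=2, swap v[2],v[3] → [10,12,8,15,9,1,3,5,7,4,2,13]
j=4: v[4]=9 ≤ 13 → i=3, swap v[3],v[4] → [10,12,8,9,15,1,3,5,7,4,2,13]
j=5: v[5]=1 ≤ 13 → i=4, swap v[4],v[5] → [10,12,8,9,1,15,3,5,7,4,2,13]
j=6: v[6]=3 ≤ 13 → i=5, swap v[5],v[6] → [10,12,8,9,1,3,15,5,7,4,2,13]
j=7: v[7]=5 ≤ 13 → i=6, swap v[6],v[7] → [10,12,8,9,1,3,5,15,7,4,2,13]
j=8: v[8]=7 ≤ 13 → i=7, swap v[7],v[8] → [10,12,8,9,1,3,5,7,15,4,2,13]
j=9: v[9]=4 ≤ 13 → i=8, swap v[8],v[9] → [10,12,8,9,1,3,5,7,4,15,2,13]
j=10: v[10]=2 ≤ 13 → i=9, swap v[9],v[10] → [10,12,8,9,1,3,5,7,4,2,15,13]
final swap v[10],v[11] → [10,12,8,9,1,3,5,7,4,2,13,15]; return 10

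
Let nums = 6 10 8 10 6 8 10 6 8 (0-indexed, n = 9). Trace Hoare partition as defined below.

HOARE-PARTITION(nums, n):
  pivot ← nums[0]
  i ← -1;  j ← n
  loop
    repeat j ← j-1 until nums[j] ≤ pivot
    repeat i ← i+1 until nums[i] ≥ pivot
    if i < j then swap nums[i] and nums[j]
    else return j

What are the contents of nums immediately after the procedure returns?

pivot = nums[0] = 6; i = -1, j = 9
j→7 (nums[7]=6≤6), i→0 (nums[0]=6≥6); i<j, swap → 6 10 8 10 6 8 10 6 8
j→4 (nums[4]=6≤6), i→1 (nums[1]=10≥6); i<j, swap → 6 6 8 10 10 8 10 6 8
j→1, i→2; i≥j, return j=1. nums = 6 6 8 10 10 8 10 6 8

6 6 8 10 10 8 10 6 8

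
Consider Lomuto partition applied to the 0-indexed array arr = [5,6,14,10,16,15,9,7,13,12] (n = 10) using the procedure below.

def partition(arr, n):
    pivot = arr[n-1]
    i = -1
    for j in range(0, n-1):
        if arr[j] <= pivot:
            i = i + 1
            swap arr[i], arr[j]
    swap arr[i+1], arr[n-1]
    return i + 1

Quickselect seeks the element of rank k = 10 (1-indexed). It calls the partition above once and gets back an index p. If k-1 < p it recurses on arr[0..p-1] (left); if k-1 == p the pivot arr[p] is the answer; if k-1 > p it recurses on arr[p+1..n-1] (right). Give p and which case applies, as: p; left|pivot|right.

5; right

pivot=12, i=-1
j=0: 5≤12, i=0, swap(0,0) ⇒ [5,6,14,10,16,15,9,7,13,12]
j=1: 6≤12, i=1, swap(1,1) ⇒ [5,6,14,10,16,15,9,7,13,12]
j=2: 14>12, skip
j=3: 10≤12, i=2, swap(2,3) ⇒ [5,6,10,14,16,15,9,7,13,12]
j=4: 16>12, skip
j=5: 15>12, skip
j=6: 9≤12, i=3, swap(3,6) ⇒ [5,6,10,9,16,15,14,7,13,12]
j=7: 7≤12, i=4, swap(4,7) ⇒ [5,6,10,9,7,15,14,16,13,12]
j=8: 13>12, skip
swap(5,9) ⇒ [5,6,10,9,7,12,14,16,13,15]; return 5
p = 5; k-1 = 9 > 5 ⇒ right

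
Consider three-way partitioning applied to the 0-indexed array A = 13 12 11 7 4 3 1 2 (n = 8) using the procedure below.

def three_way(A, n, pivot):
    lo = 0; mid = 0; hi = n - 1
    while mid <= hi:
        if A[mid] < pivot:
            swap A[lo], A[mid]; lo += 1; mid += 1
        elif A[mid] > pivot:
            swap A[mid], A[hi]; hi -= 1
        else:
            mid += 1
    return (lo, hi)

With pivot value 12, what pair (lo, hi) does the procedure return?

(6, 6)

pivot = 12; lo=0, mid=0, hi=7
A[mid]=13>12: swap A[0],A[7]; hi=6 → 2 12 11 7 4 3 1 13
A[mid]=2<12: swap A[0],A[0]; lo=1,mid=1 → 2 12 11 7 4 3 1 13
A[mid]=12=12: mid=2
A[mid]=11<12: swap A[1],A[2]; lo=2,mid=3 → 2 11 12 7 4 3 1 13
A[mid]=7<12: swap A[2],A[3]; lo=3,mid=4 → 2 11 7 12 4 3 1 13
A[mid]=4<12: swap A[3],A[4]; lo=4,mid=5 → 2 11 7 4 12 3 1 13
A[mid]=3<12: swap A[4],A[5]; lo=5,mid=6 → 2 11 7 4 3 12 1 13
A[mid]=1<12: swap A[5],A[6]; lo=6,mid=7 → 2 11 7 4 3 1 12 13
end: lo=6, hi=6; A = 2 11 7 4 3 1 12 13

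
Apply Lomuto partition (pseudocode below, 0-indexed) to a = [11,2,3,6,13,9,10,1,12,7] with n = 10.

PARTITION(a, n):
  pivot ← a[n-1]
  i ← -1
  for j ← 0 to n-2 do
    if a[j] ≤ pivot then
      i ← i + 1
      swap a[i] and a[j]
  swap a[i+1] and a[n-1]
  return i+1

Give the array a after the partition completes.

pivot=7, i=-1
j=0: 11>7, skip
j=1: 2≤7, i=0, swap(0,1) ⇒ [2,11,3,6,13,9,10,1,12,7]
j=2: 3≤7, i=1, swap(1,2) ⇒ [2,3,11,6,13,9,10,1,12,7]
j=3: 6≤7, i=2, swap(2,3) ⇒ [2,3,6,11,13,9,10,1,12,7]
j=4: 13>7, skip
j=5: 9>7, skip
j=6: 10>7, skip
j=7: 1≤7, i=3, swap(3,7) ⇒ [2,3,6,1,13,9,10,11,12,7]
j=8: 12>7, skip
swap(4,9) ⇒ [2,3,6,1,7,9,10,11,12,13]; return 4

[2,3,6,1,7,9,10,11,12,13]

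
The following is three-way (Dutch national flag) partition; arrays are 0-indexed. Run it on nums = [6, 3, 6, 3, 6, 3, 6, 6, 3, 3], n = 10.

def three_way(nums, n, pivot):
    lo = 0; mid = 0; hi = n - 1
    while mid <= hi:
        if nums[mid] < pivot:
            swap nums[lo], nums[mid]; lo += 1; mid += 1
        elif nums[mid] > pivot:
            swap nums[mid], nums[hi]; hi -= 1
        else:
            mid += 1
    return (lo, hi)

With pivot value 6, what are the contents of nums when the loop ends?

lo=0 mid=0 hi=9
6=6: mid=1
3<6: swap(0,1), lo=1 mid=2 ⇒ [3, 6, 6, 3, 6, 3, 6, 6, 3, 3]
6=6: mid=3
3<6: swap(1,3), lo=2 mid=4 ⇒ [3, 3, 6, 6, 6, 3, 6, 6, 3, 3]
6=6: mid=5
3<6: swap(2,5), lo=3 mid=6 ⇒ [3, 3, 3, 6, 6, 6, 6, 6, 3, 3]
6=6: mid=7
6=6: mid=8
3<6: swap(3,8), lo=4 mid=9 ⇒ [3, 3, 3, 3, 6, 6, 6, 6, 6, 3]
3<6: swap(4,9), lo=5 mid=10 ⇒ [3, 3, 3, 3, 3, 6, 6, 6, 6, 6]
done. lo=5 hi=9; nums=[3, 3, 3, 3, 3, 6, 6, 6, 6, 6]

[3, 3, 3, 3, 3, 6, 6, 6, 6, 6]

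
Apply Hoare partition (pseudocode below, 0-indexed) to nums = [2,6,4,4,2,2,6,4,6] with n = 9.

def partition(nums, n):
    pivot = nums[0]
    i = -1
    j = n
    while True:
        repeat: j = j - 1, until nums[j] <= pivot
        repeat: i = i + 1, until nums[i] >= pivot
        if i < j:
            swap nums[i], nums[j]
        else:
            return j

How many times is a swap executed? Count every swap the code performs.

pivot = nums[0] = 2; i = -1, j = 9
j→5 (nums[5]=2≤2), i→0 (nums[0]=2≥2); i<j, swap → [2,6,4,4,2,2,6,4,6]
j→4 (nums[4]=2≤2), i→1 (nums[1]=6≥2); i<j, swap → [2,2,4,4,6,2,6,4,6]
j→1, i→2; i≥j, return j=1. nums = [2,2,4,4,6,2,6,4,6]

2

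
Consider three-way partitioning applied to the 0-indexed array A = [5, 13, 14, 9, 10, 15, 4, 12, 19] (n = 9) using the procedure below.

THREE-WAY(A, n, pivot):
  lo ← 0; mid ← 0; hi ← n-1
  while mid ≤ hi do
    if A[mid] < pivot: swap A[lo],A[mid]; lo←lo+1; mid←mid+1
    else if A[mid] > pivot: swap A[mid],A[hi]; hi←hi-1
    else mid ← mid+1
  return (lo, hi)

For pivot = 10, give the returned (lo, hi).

pivot = 10; lo=0, mid=0, hi=8
A[mid]=5<10: swap A[0],A[0]; lo=1,mid=1 → [5, 13, 14, 9, 10, 15, 4, 12, 19]
A[mid]=13>10: swap A[1],A[8]; hi=7 → [5, 19, 14, 9, 10, 15, 4, 12, 13]
A[mid]=19>10: swap A[1],A[7]; hi=6 → [5, 12, 14, 9, 10, 15, 4, 19, 13]
A[mid]=12>10: swap A[1],A[6]; hi=5 → [5, 4, 14, 9, 10, 15, 12, 19, 13]
A[mid]=4<10: swap A[1],A[1]; lo=2,mid=2 → [5, 4, 14, 9, 10, 15, 12, 19, 13]
A[mid]=14>10: swap A[2],A[5]; hi=4 → [5, 4, 15, 9, 10, 14, 12, 19, 13]
A[mid]=15>10: swap A[2],A[4]; hi=3 → [5, 4, 10, 9, 15, 14, 12, 19, 13]
A[mid]=10=10: mid=3
A[mid]=9<10: swap A[2],A[3]; lo=3,mid=4 → [5, 4, 9, 10, 15, 14, 12, 19, 13]
end: lo=3, hi=3; A = [5, 4, 9, 10, 15, 14, 12, 19, 13]

(3, 3)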